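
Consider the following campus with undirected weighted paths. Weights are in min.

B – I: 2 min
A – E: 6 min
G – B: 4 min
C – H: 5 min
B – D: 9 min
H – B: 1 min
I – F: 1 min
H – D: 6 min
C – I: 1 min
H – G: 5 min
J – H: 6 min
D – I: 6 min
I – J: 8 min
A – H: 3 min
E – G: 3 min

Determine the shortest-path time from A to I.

Enumerating some paths:
A - H - C - I: 3+5+1 = 9
A - H - B - I: 3+1+2 = 6
The minimum is 6 min via A - H - B - I.

6 min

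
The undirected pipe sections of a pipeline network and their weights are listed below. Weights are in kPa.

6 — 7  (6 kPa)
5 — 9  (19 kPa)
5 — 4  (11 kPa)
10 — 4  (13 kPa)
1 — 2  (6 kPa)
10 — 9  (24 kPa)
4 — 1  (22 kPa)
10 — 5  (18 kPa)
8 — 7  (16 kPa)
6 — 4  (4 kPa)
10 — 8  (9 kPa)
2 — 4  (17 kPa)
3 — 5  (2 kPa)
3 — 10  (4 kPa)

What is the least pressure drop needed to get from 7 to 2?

27 kPa

Shortest distances from 7:
7: 0
6: 6  (via 7)
4: 10  (via 6)
8: 16  (via 7)
5: 21  (via 4)
3: 23  (via 5)
10: 23  (via 4)
2: 27  (via 4)
Shortest route: 7–6–4–2 = 27 kPa.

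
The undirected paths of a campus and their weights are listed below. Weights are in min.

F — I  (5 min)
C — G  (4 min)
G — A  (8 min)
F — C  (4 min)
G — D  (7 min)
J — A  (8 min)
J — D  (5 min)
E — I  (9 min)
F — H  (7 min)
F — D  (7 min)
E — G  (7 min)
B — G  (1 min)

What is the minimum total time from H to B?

Settle nodes by increasing distance from H:
H: 0
F: 7  (via H)
C: 11  (via F)
I: 12  (via F)
D: 14  (via F)
G: 15  (via C)
B: 16  (via G)
Shortest route: H–F–C–G–B = 16 min.

16 min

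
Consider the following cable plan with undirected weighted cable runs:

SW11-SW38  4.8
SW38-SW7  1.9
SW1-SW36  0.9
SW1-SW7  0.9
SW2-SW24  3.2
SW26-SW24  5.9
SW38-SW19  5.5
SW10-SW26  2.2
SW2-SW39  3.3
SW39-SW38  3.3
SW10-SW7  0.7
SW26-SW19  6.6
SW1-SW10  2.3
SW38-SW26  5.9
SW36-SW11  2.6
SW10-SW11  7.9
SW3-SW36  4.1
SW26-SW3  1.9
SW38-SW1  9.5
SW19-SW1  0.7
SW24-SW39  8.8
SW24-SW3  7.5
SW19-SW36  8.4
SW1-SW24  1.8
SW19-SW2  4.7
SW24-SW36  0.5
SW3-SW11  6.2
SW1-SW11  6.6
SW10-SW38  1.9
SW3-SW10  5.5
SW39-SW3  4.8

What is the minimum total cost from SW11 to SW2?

6.3

Enumerating some paths:
SW11–SW36–SW24–SW2: 2.6+0.5+3.2 = 6.3
SW11–SW36–SW24–SW1–SW19–SW2: 2.6+0.5+1.8+0.7+4.7 = 10.3
SW11–SW36–SW1–SW19–SW2: 2.6+0.9+0.7+4.7 = 8.9
SW11–SW36–SW1–SW24–SW2: 2.6+0.9+1.8+3.2 = 8.5
The minimum is 6.3 via SW11–SW36–SW24–SW2.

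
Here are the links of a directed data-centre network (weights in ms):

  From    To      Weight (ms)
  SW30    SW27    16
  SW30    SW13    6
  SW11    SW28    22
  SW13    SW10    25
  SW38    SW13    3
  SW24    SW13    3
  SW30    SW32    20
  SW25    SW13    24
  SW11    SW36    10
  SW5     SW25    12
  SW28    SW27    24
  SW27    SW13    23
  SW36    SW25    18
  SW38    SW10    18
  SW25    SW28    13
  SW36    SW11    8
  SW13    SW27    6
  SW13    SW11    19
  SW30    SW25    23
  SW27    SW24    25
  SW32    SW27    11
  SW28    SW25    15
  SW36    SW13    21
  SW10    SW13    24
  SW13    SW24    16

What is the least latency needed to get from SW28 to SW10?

Shortest distances from SW28:
SW28: 0
SW25: 15  (via SW28)
SW27: 24  (via SW28)
SW13: 39  (via SW25)
SW24: 49  (via SW27)
SW11: 58  (via SW13)
SW10: 64  (via SW13)
Shortest route: SW28–SW25–SW13–SW10 = 64 ms.

64 ms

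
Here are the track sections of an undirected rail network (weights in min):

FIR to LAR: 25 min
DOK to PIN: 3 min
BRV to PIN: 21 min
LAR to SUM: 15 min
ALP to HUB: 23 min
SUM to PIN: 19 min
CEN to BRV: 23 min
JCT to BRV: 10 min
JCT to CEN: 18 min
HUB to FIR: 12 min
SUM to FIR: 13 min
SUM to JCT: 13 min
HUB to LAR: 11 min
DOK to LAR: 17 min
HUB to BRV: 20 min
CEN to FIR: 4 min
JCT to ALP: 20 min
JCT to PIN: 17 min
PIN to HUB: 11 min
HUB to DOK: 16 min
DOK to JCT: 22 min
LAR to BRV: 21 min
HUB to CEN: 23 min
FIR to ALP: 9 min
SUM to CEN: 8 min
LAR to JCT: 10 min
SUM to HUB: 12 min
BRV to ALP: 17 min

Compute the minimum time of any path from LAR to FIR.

Shortest distances from LAR:
LAR: 0
JCT: 10  (via LAR)
HUB: 11  (via LAR)
SUM: 15  (via LAR)
DOK: 17  (via LAR)
PIN: 20  (via DOK)
BRV: 20  (via JCT)
FIR: 23  (via HUB)
Shortest route: LAR → HUB → FIR = 23 min.

23 min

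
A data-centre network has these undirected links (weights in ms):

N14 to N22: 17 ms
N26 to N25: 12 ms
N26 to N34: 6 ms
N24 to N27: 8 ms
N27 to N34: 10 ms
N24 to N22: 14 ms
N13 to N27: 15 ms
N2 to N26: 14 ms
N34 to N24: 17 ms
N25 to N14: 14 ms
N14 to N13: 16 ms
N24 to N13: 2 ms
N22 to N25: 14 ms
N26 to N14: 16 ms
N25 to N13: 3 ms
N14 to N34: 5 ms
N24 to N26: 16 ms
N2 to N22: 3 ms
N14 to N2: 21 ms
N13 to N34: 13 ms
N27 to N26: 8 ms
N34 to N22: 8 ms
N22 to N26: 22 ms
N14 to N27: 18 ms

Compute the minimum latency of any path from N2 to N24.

17 ms

Candidate routes:
N2 → N22 → N24: 3+14 = 17
N2 → N22 → N25 → N13 → N24: 3+14+3+2 = 22
Cheapest is N2 → N22 → N24 at 17 ms.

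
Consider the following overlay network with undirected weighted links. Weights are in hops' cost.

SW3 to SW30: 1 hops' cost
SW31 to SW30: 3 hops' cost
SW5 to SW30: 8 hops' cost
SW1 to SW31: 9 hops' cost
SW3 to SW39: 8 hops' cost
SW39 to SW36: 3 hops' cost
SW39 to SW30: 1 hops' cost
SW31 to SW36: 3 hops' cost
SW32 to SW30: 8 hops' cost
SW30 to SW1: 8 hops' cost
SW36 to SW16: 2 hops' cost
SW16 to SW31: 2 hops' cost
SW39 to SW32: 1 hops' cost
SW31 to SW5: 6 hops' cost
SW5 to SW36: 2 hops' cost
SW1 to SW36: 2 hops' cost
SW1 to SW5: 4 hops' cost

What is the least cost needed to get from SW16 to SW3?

Running Dijkstra from SW16:
SW16: 0
SW31: 2  (via SW16)
SW36: 2  (via SW16)
SW1: 4  (via SW36)
SW5: 4  (via SW36)
SW30: 5  (via SW31)
SW39: 5  (via SW36)
SW3: 6  (via SW30)
Shortest route: SW16 → SW31 → SW30 → SW3 = 6 hops' cost.

6 hops' cost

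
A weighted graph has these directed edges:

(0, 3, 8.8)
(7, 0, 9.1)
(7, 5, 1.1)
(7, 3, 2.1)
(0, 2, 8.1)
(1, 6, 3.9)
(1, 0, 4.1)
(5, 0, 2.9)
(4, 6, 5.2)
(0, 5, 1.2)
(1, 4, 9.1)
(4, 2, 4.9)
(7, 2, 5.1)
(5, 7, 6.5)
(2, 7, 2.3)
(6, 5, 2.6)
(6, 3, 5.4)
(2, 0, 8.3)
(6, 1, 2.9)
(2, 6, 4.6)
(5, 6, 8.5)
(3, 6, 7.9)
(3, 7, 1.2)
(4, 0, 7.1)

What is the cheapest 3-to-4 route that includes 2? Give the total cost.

Shortest 3→2: 3 → 7 → 2 = 6.3
Best 2 to 4: 2 → 6 → 1 → 4 costing 16.6
Total via 2: 6.3 + 16.6 = 22.9.

22.9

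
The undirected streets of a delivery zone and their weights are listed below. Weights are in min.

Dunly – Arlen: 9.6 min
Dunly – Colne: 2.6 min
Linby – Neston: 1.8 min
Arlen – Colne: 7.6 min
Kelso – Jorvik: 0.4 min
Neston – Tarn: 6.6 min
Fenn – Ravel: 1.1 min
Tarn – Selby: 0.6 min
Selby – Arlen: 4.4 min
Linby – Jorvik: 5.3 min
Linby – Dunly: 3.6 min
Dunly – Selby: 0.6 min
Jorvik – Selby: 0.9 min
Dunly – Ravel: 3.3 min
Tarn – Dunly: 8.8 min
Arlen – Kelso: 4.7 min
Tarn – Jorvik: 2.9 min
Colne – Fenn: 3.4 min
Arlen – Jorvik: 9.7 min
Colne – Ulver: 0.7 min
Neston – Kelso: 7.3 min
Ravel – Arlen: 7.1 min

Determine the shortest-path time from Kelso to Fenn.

Shortest distances from Kelso:
Kelso: 0
Jorvik: 0.4  (via Kelso)
Selby: 1.3  (via Jorvik)
Tarn: 1.9  (via Selby)
Dunly: 1.9  (via Selby)
Colne: 4.5  (via Dunly)
Arlen: 4.7  (via Kelso)
Ravel: 5.2  (via Dunly)
Ulver: 5.2  (via Colne)
Linby: 5.5  (via Dunly)
Fenn: 6.3  (via Ravel)
Shortest route: Kelso–Jorvik–Selby–Dunly–Ravel–Fenn = 6.3 min.

6.3 min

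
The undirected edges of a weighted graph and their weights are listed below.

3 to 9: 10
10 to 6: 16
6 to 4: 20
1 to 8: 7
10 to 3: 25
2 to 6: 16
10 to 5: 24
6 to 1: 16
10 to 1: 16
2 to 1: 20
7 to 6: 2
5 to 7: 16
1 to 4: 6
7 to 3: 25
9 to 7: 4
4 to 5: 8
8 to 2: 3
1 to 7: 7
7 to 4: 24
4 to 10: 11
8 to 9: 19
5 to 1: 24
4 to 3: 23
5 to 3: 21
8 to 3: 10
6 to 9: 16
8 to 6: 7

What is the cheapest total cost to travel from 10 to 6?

Running Dijkstra from 10:
10: 0
4: 11  (via 10)
1: 16  (via 10)
6: 16  (via 10)
Shortest route: 10 → 6 = 16.

16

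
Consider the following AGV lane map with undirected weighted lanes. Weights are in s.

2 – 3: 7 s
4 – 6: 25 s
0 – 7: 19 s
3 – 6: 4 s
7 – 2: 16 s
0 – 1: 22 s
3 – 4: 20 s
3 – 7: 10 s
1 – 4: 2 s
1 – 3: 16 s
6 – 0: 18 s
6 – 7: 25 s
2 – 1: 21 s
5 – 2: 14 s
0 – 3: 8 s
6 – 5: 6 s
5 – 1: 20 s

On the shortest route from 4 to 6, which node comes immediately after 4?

1

Candidate routes:
4 → 3 → 6: 20+4 = 24
4 → 1 → 3 → 6: 2+16+4 = 22
Cheapest is 4 → 1 → 3 → 6 at 22 s.
So from 4 the first move is to 1.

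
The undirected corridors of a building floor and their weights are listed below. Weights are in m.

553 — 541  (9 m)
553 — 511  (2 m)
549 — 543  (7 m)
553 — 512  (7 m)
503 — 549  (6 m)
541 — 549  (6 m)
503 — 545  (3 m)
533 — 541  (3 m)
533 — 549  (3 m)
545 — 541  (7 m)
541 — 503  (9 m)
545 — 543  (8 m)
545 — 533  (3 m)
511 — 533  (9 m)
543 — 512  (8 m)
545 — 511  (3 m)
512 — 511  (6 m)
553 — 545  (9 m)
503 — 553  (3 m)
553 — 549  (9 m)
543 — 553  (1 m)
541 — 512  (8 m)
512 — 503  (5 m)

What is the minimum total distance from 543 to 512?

Shortest distances from 543:
543: 0
553: 1  (via 543)
511: 3  (via 553)
503: 4  (via 553)
545: 6  (via 511)
549: 7  (via 543)
512: 8  (via 543)
Shortest route: 543–512 = 8 m.

8 m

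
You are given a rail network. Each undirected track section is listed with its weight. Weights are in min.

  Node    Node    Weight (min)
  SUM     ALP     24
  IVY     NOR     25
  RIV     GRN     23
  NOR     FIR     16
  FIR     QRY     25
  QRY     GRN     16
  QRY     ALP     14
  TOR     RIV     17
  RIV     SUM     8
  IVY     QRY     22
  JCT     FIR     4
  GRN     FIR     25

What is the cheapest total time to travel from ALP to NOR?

Candidate routes:
ALP - QRY - FIR - NOR: 14+25+16 = 55
ALP - QRY - IVY - NOR: 14+22+25 = 61
The minimum is 55 min via ALP - QRY - FIR - NOR.

55 min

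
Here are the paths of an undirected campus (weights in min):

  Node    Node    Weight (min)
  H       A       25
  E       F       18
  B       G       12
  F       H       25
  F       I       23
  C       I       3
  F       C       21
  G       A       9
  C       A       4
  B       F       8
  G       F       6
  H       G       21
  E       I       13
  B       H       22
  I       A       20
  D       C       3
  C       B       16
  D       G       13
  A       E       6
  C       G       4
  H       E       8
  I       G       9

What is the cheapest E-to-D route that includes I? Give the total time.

Shortest E→I: E → I = 13
Shortest I→D: I → C → D = 6
Total via I: 13 + 6 = 19 min.

19 min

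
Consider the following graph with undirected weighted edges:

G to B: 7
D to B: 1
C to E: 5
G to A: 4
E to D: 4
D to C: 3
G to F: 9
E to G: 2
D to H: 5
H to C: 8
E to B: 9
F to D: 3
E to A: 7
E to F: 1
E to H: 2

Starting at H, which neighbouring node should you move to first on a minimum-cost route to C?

E

Enumerating some paths:
H - D - C: 5+3 = 8
H - E - D - C: 2+4+3 = 9
H - C: 8 = 8
H - E - C: 2+5 = 7
Cheapest is H - E - C at 7.
So from H the first move is to E.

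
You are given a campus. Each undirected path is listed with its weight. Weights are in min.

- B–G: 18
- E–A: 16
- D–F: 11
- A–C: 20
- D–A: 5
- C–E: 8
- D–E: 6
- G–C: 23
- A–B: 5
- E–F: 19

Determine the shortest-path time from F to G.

39 min

Settle nodes by increasing distance from F:
F: 0
D: 11  (via F)
A: 16  (via D)
E: 17  (via D)
B: 21  (via A)
C: 25  (via E)
G: 39  (via B)
Shortest route: F → D → A → B → G = 39 min.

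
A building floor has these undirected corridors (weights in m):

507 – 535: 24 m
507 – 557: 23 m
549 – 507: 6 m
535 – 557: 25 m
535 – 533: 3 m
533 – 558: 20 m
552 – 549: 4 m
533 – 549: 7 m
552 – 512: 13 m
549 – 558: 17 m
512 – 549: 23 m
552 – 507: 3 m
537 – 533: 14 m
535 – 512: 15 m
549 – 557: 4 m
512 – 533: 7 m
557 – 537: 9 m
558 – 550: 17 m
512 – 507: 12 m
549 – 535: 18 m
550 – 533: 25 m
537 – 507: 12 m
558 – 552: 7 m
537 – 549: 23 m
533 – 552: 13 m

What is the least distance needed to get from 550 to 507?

Shortest distances from 550:
550: 0
558: 17  (via 550)
552: 24  (via 558)
533: 25  (via 550)
507: 27  (via 552)
Shortest route: 550–558–552–507 = 27 m.

27 m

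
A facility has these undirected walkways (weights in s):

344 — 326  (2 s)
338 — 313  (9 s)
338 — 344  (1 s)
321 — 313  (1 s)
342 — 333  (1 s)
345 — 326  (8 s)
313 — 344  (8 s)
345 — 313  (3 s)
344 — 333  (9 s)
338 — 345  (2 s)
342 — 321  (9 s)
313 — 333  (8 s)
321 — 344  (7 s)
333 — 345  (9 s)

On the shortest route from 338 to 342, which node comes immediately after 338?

344

Enumerating some paths:
338 - 345 - 313 - 333 - 342: 2+3+8+1 = 14
338 - 345 - 333 - 342: 2+9+1 = 12
338 - 344 - 333 - 342: 1+9+1 = 11
The minimum is 11 s via 338 - 344 - 333 - 342.
So from 338 the first move is to 344.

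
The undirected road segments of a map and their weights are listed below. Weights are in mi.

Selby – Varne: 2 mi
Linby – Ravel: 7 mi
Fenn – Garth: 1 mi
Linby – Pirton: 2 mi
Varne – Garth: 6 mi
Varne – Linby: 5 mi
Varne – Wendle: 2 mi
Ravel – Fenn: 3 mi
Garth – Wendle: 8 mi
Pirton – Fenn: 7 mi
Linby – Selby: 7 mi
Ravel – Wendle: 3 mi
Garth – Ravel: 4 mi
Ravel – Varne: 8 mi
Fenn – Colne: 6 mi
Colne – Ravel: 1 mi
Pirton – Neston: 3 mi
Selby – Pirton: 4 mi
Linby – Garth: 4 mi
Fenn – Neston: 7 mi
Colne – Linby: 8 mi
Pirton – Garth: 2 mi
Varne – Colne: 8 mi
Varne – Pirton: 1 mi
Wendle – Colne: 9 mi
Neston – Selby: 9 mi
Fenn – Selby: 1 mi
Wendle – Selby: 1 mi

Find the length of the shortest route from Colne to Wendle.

4 mi

Enumerating some paths:
Colne–Fenn–Selby–Wendle: 6+1+1 = 8
Colne–Ravel–Wendle: 1+3 = 4
Colne–Ravel–Fenn–Selby–Wendle: 1+3+1+1 = 6
Colne–Ravel–Garth–Fenn–Selby–Wendle: 1+4+1+1+1 = 8
The minimum is 4 mi via Colne–Ravel–Wendle.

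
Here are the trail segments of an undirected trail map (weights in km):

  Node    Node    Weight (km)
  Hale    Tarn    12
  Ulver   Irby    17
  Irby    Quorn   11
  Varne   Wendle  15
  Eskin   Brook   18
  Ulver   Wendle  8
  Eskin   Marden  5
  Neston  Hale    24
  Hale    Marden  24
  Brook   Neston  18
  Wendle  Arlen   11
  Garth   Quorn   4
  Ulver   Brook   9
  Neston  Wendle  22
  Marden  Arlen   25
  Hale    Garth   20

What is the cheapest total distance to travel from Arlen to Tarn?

Shortest distances from Arlen:
Arlen: 0
Wendle: 11  (via Arlen)
Ulver: 19  (via Wendle)
Marden: 25  (via Arlen)
Varne: 26  (via Wendle)
Brook: 28  (via Ulver)
Eskin: 30  (via Marden)
Neston: 33  (via Wendle)
Irby: 36  (via Ulver)
Quorn: 47  (via Irby)
Hale: 49  (via Marden)
Garth: 51  (via Quorn)
Tarn: 61  (via Hale)
Shortest route: Arlen–Marden–Hale–Tarn = 61 km.

61 km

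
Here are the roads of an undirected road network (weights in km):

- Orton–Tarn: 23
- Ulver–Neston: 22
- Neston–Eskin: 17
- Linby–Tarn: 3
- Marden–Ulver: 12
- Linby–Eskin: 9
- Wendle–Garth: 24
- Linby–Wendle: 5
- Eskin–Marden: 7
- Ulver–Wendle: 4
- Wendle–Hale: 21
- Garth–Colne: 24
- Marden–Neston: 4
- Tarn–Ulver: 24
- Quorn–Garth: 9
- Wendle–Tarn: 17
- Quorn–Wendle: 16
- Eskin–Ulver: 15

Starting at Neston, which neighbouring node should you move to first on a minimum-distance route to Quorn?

Compare a few routes:
Neston–Marden–Eskin–Linby–Wendle–Quorn: 4+7+9+5+16 = 41
Neston–Marden–Ulver–Wendle–Quorn: 4+12+4+16 = 36
The minimum is 36 km via Neston–Marden–Ulver–Wendle–Quorn.
So from Neston the first move is to Marden.

Marden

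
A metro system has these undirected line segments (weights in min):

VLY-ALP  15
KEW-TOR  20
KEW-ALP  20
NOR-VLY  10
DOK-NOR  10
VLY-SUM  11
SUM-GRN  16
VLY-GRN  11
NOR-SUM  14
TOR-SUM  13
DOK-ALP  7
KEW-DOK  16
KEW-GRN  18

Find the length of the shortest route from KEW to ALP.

Settle nodes by increasing distance from KEW:
KEW: 0
DOK: 16  (via KEW)
GRN: 18  (via KEW)
TOR: 20  (via KEW)
ALP: 20  (via KEW)
Shortest route: KEW → ALP = 20 min.

20 min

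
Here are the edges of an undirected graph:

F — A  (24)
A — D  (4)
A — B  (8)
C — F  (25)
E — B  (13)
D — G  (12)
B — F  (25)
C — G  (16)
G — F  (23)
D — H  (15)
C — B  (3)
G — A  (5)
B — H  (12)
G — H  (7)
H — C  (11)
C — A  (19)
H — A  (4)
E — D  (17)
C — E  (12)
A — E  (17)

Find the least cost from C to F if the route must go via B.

28

Best C to B: C → B costing 3
Shortest B→F: B → F = 25
Total via B: 3 + 25 = 28.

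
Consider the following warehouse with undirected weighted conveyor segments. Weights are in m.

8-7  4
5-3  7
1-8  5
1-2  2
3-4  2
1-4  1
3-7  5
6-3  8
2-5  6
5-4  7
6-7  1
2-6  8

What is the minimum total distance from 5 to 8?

Enumerating some paths:
5 → 2 → 1 → 8: 6+2+5 = 13
5 → 3 → 4 → 1 → 8: 7+2+1+5 = 15
The minimum is 13 m via 5 → 2 → 1 → 8.

13 m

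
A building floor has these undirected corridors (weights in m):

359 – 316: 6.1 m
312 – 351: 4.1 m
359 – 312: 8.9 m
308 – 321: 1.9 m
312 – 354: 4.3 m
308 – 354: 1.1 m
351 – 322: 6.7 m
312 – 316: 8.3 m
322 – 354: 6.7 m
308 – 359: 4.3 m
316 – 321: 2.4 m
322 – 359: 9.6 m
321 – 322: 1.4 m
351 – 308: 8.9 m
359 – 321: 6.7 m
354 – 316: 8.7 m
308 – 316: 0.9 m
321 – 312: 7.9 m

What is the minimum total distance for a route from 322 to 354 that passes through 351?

Shortest 322→351: 322–351 = 6.7
Shortest 351→354: 351–312–354 = 8.4
Total via 351: 6.7 + 8.4 = 15.1 m.

15.1 m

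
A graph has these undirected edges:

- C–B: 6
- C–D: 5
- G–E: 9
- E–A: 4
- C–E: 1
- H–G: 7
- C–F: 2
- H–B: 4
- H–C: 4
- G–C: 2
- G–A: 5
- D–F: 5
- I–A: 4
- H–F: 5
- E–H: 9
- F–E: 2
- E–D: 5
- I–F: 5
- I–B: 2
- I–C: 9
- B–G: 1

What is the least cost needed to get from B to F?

Compare a few routes:
B - G - C - F: 1+2+2 = 5
B - G - C - E - F: 1+2+1+2 = 6
Cheapest is B - G - C - F at 5.

5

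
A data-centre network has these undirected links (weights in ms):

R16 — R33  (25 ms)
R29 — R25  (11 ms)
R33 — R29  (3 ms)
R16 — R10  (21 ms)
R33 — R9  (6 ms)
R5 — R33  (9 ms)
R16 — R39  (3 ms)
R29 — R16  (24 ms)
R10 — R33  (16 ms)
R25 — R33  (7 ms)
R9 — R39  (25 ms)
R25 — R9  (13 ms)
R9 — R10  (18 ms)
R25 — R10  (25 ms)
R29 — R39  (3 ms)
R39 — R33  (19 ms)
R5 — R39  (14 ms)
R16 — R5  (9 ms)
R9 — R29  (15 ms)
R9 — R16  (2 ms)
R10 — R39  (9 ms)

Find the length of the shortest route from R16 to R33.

Candidate routes:
R16–R39–R29–R33: 3+3+3 = 9
R16–R5–R33: 9+9 = 18
R16–R9–R33: 2+6 = 8
R16–R9–R29–R33: 2+15+3 = 20
Cheapest is R16–R9–R33 at 8 ms.

8 ms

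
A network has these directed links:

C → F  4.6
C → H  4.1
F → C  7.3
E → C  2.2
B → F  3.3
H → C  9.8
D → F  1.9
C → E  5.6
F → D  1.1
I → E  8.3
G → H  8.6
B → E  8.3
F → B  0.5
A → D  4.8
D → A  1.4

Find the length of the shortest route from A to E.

15.5

Candidate routes:
A → D → F → B → E: 4.8+1.9+0.5+8.3 = 15.5
A → D → F → C → E: 4.8+1.9+7.3+5.6 = 19.6
Cheapest is A → D → F → B → E at 15.5.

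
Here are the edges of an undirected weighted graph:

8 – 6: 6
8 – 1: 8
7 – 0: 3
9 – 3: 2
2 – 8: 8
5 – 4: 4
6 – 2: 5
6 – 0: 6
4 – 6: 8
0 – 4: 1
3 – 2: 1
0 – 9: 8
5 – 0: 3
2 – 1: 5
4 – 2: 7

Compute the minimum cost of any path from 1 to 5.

16

Running Dijkstra from 1:
1: 0
2: 5  (via 1)
3: 6  (via 2)
8: 8  (via 1)
9: 8  (via 3)
6: 10  (via 2)
4: 12  (via 2)
0: 13  (via 4)
5: 16  (via 4)
Shortest route: 1–2–4–5 = 16.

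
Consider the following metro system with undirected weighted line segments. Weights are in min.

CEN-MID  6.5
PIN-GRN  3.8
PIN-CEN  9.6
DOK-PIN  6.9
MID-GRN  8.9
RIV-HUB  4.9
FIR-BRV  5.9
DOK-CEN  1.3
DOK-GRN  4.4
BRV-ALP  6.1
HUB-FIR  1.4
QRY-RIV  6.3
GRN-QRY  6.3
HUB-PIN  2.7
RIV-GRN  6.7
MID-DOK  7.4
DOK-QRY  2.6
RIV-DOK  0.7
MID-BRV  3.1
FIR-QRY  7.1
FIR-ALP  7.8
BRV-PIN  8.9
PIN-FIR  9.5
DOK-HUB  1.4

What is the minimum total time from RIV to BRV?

9.4 min

Shortest distances from RIV:
RIV: 0
DOK: 0.7  (via RIV)
CEN: 2  (via DOK)
HUB: 2.1  (via DOK)
QRY: 3.3  (via DOK)
FIR: 3.5  (via HUB)
PIN: 4.8  (via HUB)
GRN: 5.1  (via DOK)
MID: 8.1  (via DOK)
BRV: 9.4  (via FIR)
Shortest route: RIV → DOK → HUB → FIR → BRV = 9.4 min.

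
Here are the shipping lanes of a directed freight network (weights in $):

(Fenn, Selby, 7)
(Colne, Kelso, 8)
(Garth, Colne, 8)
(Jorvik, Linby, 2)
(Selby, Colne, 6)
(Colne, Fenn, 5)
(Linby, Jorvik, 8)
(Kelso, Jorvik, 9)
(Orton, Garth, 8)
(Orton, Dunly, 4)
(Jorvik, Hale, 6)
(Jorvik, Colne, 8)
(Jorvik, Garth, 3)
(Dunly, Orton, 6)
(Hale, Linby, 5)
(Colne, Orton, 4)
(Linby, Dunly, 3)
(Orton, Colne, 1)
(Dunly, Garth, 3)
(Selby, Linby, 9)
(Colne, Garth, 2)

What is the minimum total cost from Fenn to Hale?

Settle nodes by increasing distance from Fenn:
Fenn: 0
Selby: 7  (via Fenn)
Colne: 13  (via Selby)
Garth: 15  (via Colne)
Linby: 16  (via Selby)
Orton: 17  (via Colne)
Dunly: 19  (via Linby)
Kelso: 21  (via Colne)
Jorvik: 24  (via Linby)
Hale: 30  (via Jorvik)
Shortest route: Fenn–Selby–Linby–Jorvik–Hale = $30.

$30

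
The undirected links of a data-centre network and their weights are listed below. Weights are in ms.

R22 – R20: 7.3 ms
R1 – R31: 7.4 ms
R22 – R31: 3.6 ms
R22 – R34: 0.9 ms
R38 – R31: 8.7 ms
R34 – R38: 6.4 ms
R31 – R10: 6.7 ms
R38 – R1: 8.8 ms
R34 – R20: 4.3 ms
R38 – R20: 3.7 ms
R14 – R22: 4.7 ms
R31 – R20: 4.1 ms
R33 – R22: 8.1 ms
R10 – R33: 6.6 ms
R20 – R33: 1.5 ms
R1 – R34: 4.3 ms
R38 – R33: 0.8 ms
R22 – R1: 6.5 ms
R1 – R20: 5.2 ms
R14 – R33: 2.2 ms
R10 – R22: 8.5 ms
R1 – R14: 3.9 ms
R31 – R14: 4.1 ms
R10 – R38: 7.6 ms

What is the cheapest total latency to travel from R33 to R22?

6.7 ms

Running Dijkstra from R33:
R33: 0
R38: 0.8  (via R33)
R20: 1.5  (via R33)
R14: 2.2  (via R33)
R31: 5.6  (via R20)
R34: 5.8  (via R20)
R1: 6.1  (via R14)
R10: 6.6  (via R33)
R22: 6.7  (via R34)
Shortest route: R33 → R20 → R34 → R22 = 6.7 ms.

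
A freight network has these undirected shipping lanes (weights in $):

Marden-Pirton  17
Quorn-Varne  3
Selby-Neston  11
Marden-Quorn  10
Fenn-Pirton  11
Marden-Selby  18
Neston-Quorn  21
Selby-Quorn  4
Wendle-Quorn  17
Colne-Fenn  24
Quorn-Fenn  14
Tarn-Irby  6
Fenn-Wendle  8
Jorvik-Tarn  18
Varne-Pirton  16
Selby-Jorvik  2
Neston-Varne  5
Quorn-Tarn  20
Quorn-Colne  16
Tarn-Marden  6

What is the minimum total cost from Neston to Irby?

Candidate routes:
Neston - Varne - Quorn - Marden - Tarn - Irby: 5+3+10+6+6 = 30
Neston - Varne - Quorn - Tarn - Irby: 5+3+20+6 = 34
Cheapest is Neston - Varne - Quorn - Marden - Tarn - Irby at $30.

$30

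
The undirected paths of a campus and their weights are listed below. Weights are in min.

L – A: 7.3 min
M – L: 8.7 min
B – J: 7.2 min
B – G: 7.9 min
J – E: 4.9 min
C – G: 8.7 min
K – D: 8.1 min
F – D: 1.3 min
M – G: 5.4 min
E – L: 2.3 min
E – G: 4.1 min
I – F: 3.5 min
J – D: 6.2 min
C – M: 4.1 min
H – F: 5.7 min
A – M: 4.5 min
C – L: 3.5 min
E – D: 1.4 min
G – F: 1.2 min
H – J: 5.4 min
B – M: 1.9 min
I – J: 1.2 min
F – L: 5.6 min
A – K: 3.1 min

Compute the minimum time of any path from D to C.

7.2 min

Candidate routes:
D → E → L → C: 1.4+2.3+3.5 = 7.2
D → F → G → M → C: 1.3+1.2+5.4+4.1 = 12
D → F → G → C: 1.3+1.2+8.7 = 11.2
D → F → L → C: 1.3+5.6+3.5 = 10.4
The minimum is 7.2 min via D → E → L → C.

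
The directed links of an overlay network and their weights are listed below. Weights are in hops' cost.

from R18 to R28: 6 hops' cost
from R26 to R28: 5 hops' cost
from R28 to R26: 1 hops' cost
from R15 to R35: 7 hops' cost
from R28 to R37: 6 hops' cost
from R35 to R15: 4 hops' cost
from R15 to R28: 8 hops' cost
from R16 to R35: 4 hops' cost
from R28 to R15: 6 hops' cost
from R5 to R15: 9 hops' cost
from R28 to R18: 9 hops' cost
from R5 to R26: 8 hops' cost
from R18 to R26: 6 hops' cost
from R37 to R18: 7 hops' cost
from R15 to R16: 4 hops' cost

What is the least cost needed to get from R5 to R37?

19 hops' cost

Running Dijkstra from R5:
R5: 0
R26: 8  (via R5)
R15: 9  (via R5)
R28: 13  (via R26)
R16: 13  (via R15)
R35: 16  (via R15)
R37: 19  (via R28)
Shortest route: R5–R26–R28–R37 = 19 hops' cost.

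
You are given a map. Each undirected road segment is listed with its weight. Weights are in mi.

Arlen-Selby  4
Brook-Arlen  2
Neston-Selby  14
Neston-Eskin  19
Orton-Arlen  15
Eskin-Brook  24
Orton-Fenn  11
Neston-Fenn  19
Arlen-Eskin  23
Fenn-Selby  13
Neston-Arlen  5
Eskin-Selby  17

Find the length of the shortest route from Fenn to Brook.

Enumerating some paths:
Fenn - Selby - Arlen - Brook: 13+4+2 = 19
Fenn - Neston - Arlen - Brook: 19+5+2 = 26
The minimum is 19 mi via Fenn - Selby - Arlen - Brook.

19 mi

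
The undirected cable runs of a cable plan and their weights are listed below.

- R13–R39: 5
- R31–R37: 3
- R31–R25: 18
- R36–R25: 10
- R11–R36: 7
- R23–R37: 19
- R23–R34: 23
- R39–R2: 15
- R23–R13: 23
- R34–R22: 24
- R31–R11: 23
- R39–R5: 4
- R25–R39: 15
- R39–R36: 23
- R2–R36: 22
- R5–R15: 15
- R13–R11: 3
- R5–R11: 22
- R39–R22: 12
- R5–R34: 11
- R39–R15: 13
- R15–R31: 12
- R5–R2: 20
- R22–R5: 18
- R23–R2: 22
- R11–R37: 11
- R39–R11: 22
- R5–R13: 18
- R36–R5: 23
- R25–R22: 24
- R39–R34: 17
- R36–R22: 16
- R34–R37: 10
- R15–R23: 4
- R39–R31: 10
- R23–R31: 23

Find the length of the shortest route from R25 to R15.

Settle nodes by increasing distance from R25:
R25: 0
R36: 10  (via R25)
R39: 15  (via R25)
R11: 17  (via R36)
R31: 18  (via R25)
R5: 19  (via R39)
R13: 20  (via R39)
R37: 21  (via R31)
R22: 24  (via R25)
R15: 28  (via R39)
Shortest route: R25 → R39 → R15 = 28.

28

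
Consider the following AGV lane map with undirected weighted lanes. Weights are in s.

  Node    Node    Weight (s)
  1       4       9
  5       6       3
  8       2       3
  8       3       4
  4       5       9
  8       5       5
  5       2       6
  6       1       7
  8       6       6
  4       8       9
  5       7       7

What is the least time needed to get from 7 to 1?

Compare a few routes:
7–5–8–6–1: 7+5+6+7 = 25
7–5–6–1: 7+3+7 = 17
7–5–4–1: 7+9+9 = 25
The minimum is 17 s via 7–5–6–1.

17 s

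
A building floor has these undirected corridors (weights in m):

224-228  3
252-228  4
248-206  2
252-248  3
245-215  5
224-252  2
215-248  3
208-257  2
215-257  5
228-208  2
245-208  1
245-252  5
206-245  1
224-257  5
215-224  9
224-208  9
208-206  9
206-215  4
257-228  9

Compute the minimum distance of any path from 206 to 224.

Running Dijkstra from 206:
206: 0
245: 1  (via 206)
248: 2  (via 206)
208: 2  (via 245)
257: 4  (via 208)
215: 4  (via 206)
228: 4  (via 208)
252: 5  (via 248)
224: 7  (via 228)
Shortest route: 206–245–208–228–224 = 7 m.

7 m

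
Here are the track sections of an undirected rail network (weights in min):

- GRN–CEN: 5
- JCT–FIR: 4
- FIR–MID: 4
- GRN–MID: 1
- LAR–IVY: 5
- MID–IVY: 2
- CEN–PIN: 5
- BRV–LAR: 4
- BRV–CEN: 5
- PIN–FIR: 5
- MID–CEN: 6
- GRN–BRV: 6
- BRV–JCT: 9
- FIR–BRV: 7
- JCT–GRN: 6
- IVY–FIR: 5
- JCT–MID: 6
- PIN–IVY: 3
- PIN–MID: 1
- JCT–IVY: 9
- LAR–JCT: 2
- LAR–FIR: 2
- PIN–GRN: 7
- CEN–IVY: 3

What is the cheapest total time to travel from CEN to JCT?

Enumerating some paths:
CEN → IVY → MID → JCT: 3+2+6 = 11
CEN → BRV → LAR → JCT: 5+4+2 = 11
CEN → IVY → LAR → JCT: 3+5+2 = 10
CEN → GRN → JCT: 5+6 = 11
Cheapest is CEN → IVY → LAR → JCT at 10 min.

10 min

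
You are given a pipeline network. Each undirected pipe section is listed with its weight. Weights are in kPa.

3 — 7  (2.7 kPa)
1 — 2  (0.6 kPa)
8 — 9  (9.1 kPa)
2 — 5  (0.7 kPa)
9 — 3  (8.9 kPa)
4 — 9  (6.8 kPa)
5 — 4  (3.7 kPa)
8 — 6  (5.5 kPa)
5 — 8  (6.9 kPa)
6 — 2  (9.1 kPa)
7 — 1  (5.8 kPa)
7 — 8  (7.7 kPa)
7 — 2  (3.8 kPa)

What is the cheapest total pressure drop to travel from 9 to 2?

11.2 kPa

Settle nodes by increasing distance from 9:
9: 0
4: 6.8  (via 9)
3: 8.9  (via 9)
8: 9.1  (via 9)
5: 10.5  (via 4)
2: 11.2  (via 5)
Shortest route: 9 → 4 → 5 → 2 = 11.2 kPa.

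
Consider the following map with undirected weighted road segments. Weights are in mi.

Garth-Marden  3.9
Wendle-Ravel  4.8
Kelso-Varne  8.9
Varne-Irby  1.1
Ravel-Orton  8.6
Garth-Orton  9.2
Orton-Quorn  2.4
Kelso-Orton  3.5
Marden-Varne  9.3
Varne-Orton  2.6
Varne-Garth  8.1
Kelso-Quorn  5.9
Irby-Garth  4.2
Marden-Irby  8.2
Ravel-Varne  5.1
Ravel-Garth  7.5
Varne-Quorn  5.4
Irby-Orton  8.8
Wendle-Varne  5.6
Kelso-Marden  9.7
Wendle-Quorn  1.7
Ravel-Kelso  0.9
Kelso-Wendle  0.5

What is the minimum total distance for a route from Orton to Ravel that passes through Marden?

22.4 mi

Best Orton to Marden: Orton → Varne → Irby → Garth → Marden costing 11.8
Best Marden to Ravel: Marden → Kelso → Ravel costing 10.6
Total via Marden: 11.8 + 10.6 = 22.4 mi.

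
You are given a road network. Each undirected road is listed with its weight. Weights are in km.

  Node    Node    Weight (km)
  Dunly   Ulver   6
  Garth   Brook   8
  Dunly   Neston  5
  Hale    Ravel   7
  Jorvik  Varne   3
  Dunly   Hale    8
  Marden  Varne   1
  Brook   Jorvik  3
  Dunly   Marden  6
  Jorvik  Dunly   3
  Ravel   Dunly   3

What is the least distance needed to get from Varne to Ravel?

Compare a few routes:
Varne - Jorvik - Dunly - Ravel: 3+3+3 = 9
Varne - Jorvik - Dunly - Hale - Ravel: 3+3+8+7 = 21
Varne - Marden - Dunly - Ravel: 1+6+3 = 10
Varne - Marden - Dunly - Hale - Ravel: 1+6+8+7 = 22
Cheapest is Varne - Jorvik - Dunly - Ravel at 9 km.

9 km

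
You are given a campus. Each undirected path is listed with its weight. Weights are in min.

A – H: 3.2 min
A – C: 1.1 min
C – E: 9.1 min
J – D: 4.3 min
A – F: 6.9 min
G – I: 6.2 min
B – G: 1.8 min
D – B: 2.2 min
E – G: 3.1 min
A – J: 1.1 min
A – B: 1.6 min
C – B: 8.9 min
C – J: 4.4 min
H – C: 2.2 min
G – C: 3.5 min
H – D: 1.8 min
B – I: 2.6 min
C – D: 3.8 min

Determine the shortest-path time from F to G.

Shortest distances from F:
F: 0
A: 6.9  (via F)
C: 8  (via A)
J: 8  (via A)
B: 8.5  (via A)
H: 10.1  (via A)
G: 10.3  (via B)
Shortest route: F → A → B → G = 10.3 min.

10.3 min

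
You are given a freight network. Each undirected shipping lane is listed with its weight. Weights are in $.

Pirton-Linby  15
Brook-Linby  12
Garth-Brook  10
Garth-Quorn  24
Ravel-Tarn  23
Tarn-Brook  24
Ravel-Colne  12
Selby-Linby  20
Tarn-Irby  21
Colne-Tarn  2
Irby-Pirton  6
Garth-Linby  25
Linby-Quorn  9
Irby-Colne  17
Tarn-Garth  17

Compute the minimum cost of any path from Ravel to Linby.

$50

Running Dijkstra from Ravel:
Ravel: 0
Colne: 12  (via Ravel)
Tarn: 14  (via Colne)
Irby: 29  (via Colne)
Garth: 31  (via Tarn)
Pirton: 35  (via Irby)
Brook: 38  (via Tarn)
Linby: 50  (via Pirton)
Shortest route: Ravel → Colne → Irby → Pirton → Linby = $50.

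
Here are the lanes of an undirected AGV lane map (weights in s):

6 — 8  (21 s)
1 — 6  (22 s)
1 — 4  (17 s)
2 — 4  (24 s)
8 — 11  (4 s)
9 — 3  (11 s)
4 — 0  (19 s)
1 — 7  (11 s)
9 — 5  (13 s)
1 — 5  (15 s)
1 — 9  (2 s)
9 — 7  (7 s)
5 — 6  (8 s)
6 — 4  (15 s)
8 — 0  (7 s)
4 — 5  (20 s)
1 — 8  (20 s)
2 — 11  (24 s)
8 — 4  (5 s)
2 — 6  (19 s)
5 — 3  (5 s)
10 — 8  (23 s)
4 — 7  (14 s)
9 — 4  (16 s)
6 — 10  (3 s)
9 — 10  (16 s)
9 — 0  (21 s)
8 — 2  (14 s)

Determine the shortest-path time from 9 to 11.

Compare a few routes:
9–1–8–11: 2+20+4 = 26
9–4–8–11: 16+5+4 = 25
The minimum is 25 s via 9–4–8–11.

25 s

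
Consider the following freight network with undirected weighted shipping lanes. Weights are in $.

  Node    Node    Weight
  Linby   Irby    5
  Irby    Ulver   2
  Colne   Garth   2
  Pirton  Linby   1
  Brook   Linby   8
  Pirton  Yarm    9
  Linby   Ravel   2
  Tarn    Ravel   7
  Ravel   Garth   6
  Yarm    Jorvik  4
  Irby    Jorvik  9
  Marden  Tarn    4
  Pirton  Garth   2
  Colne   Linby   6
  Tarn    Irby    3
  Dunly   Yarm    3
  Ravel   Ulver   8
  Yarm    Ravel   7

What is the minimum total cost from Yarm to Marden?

$18

Enumerating some paths:
Yarm → Jorvik → Irby → Tarn → Marden: 4+9+3+4 = 20
Yarm → Ravel → Tarn → Marden: 7+7+4 = 18
The minimum is $18 via Yarm → Ravel → Tarn → Marden.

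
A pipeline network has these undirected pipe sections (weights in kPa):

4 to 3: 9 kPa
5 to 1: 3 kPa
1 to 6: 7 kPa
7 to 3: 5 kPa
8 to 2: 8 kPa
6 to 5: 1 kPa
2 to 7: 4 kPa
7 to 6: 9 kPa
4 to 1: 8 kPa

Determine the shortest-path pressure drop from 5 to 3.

Candidate routes:
5–1–4–3: 3+8+9 = 20
5–6–1–4–3: 1+7+8+9 = 25
5–6–7–3: 1+9+5 = 15
5–1–6–7–3: 3+7+9+5 = 24
Cheapest is 5–6–7–3 at 15 kPa.

15 kPa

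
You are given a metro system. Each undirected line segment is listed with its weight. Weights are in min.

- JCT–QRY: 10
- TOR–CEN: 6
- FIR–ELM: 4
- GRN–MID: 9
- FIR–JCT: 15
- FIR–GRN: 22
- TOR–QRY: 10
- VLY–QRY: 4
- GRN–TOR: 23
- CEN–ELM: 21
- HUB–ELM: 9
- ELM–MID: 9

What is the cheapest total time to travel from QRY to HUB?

Candidate routes:
QRY → JCT → FIR → ELM → HUB: 10+15+4+9 = 38
QRY → TOR → GRN → MID → ELM → HUB: 10+23+9+9+9 = 60
QRY → TOR → CEN → ELM → HUB: 10+6+21+9 = 46
The minimum is 38 min via QRY → JCT → FIR → ELM → HUB.

38 min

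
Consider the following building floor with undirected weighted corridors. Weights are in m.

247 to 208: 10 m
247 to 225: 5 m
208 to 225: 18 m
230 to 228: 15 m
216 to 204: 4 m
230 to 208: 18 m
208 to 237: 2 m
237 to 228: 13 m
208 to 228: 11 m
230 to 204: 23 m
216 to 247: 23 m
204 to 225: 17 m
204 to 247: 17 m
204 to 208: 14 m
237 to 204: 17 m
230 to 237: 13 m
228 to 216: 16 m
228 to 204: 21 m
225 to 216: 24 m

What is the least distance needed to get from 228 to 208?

11 m

Compare a few routes:
228 - 208: 11 = 11
228 - 237 - 208: 13+2 = 15
Cheapest is 228 - 208 at 11 m.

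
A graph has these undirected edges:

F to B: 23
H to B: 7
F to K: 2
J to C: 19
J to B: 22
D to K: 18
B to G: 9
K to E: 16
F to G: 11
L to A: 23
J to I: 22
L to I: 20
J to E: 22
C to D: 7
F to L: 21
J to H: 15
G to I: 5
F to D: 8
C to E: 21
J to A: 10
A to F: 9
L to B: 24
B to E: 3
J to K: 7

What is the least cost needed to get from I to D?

24

Compare a few routes:
I–J–K–F–D: 22+7+2+8 = 39
I–G–F–D: 5+11+8 = 24
I–G–F–K–D: 5+11+2+18 = 36
Cheapest is I–G–F–D at 24.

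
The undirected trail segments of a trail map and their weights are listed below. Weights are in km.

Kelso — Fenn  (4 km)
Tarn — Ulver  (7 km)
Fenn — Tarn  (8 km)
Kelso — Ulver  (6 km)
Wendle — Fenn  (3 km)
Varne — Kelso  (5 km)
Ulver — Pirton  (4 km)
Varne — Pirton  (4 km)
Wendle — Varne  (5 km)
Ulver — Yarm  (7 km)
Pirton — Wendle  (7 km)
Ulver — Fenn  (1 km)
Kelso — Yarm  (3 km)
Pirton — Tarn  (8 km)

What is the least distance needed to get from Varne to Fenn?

Enumerating some paths:
Varne → Kelso → Fenn: 5+4 = 9
Varne → Pirton → Ulver → Fenn: 4+4+1 = 9
Varne → Wendle → Fenn: 5+3 = 8
Cheapest is Varne → Wendle → Fenn at 8 km.

8 km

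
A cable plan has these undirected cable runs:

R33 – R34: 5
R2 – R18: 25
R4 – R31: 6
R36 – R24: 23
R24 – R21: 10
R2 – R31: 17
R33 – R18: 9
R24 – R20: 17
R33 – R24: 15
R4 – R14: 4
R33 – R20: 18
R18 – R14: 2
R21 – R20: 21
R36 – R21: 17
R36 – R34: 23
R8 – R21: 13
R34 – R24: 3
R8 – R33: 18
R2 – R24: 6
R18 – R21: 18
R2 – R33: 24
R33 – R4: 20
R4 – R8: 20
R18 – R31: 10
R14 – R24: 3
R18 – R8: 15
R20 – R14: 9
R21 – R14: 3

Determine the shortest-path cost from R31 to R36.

Settle nodes by increasing distance from R31:
R31: 0
R4: 6  (via R31)
R14: 10  (via R4)
R18: 10  (via R31)
R24: 13  (via R14)
R21: 13  (via R14)
R34: 16  (via R24)
R2: 17  (via R31)
R33: 19  (via R18)
R20: 19  (via R14)
R8: 25  (via R18)
R36: 30  (via R21)
Shortest route: R31 → R4 → R14 → R21 → R36 = 30.

30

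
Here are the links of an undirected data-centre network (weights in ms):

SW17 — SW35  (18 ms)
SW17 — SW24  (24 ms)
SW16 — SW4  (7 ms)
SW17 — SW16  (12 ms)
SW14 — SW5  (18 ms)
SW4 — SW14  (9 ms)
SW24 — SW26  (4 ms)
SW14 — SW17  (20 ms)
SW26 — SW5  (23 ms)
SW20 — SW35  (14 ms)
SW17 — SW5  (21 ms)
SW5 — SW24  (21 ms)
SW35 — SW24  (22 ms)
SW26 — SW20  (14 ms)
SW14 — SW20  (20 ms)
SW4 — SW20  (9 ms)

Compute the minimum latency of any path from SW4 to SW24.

Running Dijkstra from SW4:
SW4: 0
SW16: 7  (via SW4)
SW20: 9  (via SW4)
SW14: 9  (via SW4)
SW17: 19  (via SW16)
SW35: 23  (via SW20)
SW26: 23  (via SW20)
SW5: 27  (via SW14)
SW24: 27  (via SW26)
Shortest route: SW4–SW20–SW26–SW24 = 27 ms.

27 ms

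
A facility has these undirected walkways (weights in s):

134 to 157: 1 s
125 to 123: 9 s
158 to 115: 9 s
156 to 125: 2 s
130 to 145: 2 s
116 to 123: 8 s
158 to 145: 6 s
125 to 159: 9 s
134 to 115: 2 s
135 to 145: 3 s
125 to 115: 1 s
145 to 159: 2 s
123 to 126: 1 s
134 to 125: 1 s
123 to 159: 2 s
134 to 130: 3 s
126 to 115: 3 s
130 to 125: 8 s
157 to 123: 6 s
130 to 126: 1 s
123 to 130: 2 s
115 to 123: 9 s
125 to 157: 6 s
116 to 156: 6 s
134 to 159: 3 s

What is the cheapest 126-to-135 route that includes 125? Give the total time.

13 s

Shortest 126→125: 126 → 115 → 125 = 4
Best 125 to 135: 125 → 134 → 159 → 145 → 135 costing 9
Total via 125: 4 + 9 = 13 s.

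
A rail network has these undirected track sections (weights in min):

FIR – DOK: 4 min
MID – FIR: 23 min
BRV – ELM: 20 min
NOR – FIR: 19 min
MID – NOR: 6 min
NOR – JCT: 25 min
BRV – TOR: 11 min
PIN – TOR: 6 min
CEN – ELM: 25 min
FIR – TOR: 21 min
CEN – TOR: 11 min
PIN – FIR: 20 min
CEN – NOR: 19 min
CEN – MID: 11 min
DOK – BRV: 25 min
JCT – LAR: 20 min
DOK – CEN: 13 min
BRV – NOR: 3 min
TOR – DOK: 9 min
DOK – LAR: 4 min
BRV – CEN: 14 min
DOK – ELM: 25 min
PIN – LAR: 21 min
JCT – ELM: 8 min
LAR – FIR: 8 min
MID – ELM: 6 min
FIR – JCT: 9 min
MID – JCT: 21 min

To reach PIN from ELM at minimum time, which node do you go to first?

Compare a few routes:
ELM–MID–NOR–BRV–TOR–PIN: 6+6+3+11+6 = 32
ELM–MID–CEN–TOR–PIN: 6+11+11+6 = 34
The minimum is 32 min via ELM–MID–NOR–BRV–TOR–PIN.
So from ELM the first move is to MID.

MID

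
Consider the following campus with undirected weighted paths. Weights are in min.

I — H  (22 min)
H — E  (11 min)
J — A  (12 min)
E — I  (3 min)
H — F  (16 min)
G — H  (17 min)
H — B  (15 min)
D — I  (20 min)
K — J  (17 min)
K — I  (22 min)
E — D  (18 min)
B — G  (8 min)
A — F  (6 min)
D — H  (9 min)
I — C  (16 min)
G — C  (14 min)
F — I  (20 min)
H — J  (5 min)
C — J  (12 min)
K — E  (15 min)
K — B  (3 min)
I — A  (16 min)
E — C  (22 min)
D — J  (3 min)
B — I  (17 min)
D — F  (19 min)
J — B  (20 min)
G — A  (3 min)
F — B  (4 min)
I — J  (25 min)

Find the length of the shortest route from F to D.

Settle nodes by increasing distance from F:
F: 0
B: 4  (via F)
A: 6  (via F)
K: 7  (via B)
G: 9  (via A)
H: 16  (via F)
J: 18  (via A)
D: 19  (via F)
Shortest route: F → D = 19 min.

19 min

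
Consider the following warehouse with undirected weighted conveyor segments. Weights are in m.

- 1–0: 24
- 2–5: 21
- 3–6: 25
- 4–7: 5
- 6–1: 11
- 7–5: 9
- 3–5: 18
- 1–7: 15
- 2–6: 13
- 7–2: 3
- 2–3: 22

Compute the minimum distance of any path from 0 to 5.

48 m

Enumerating some paths:
0–1–7–5: 24+15+9 = 48
0–1–6–2–7–5: 24+11+13+3+9 = 60
The minimum is 48 m via 0–1–7–5.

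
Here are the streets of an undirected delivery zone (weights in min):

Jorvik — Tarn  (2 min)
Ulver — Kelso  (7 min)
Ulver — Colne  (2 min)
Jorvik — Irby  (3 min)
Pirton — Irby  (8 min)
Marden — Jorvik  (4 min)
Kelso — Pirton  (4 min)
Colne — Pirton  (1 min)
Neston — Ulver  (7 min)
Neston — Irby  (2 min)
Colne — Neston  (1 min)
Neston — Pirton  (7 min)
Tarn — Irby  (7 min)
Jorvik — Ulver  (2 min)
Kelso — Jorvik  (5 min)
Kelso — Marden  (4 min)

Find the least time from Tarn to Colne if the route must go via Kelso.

Best Tarn to Kelso: Tarn–Jorvik–Kelso costing 7
Shortest Kelso→Colne: Kelso–Pirton–Colne = 5
Total via Kelso: 7 + 5 = 12 min.

12 min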